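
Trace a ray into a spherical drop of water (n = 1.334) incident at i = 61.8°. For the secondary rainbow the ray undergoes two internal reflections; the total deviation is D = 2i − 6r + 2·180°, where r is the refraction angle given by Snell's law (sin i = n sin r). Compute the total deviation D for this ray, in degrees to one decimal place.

235.5°

sin r = sin 61.8° / 1.334 = 0.8813/1.334 = 0.6606; r = 41.35°.
D = 2·61.8° − 6·41.35° + 2·180° = 123.60° − 248.10° + 360° = 235.50°.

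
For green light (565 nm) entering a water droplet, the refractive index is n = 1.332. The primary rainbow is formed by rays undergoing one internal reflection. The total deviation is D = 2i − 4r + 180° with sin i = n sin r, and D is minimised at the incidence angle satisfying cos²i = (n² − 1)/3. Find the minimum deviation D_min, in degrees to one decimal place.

cos²i = (1.77422 − 1)/3 = 0.25807; i = arccos(0.50801) = 59.469°.
sin r = sin 59.469°/1.332 = 0.64666; r = 40.290°.
D_min = 2·59.469° − 4·40.290° + 180° = 137.776°.

137.8°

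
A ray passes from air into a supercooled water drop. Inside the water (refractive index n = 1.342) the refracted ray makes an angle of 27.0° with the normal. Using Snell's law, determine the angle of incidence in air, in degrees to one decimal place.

Snell: sin θ_i = n · sin θ_r = 1.342 × sin 27.0° = 1.342 × 0.4540 = 0.6093.
θ_i = arcsin(0.6093) = 37.54°.

37.5°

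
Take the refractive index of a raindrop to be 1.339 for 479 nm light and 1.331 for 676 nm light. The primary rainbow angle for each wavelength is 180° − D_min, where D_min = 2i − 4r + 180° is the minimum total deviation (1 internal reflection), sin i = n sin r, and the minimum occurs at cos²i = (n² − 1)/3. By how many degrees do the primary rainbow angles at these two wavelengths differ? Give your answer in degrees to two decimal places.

1.16°

At 479 nm (n = 1.339): cos²i = 0.26431 → i = 59.062°, r = 39.834°, D_min = 138.786°, rainbow angle = 41.214°.
At 676 nm (n = 1.331): cos²i = 0.25719 → i = 59.527°, r = 40.356°, D_min = 137.630°, rainbow angle = 42.370°.
Angular width = |41.214° − 42.370°| = 1.156°.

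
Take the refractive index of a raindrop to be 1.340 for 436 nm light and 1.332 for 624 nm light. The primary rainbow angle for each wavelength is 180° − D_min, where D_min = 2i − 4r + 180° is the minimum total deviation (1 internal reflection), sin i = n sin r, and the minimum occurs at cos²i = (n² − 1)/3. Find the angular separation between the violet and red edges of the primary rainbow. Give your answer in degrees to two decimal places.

At 436 nm (n = 1.340): cos²i = 0.26520 → i = 59.004°, r = 39.770°, D_min = 138.929°, rainbow angle = 41.071°.
At 624 nm (n = 1.332): cos²i = 0.25807 → i = 59.469°, r = 40.290°, D_min = 137.776°, rainbow angle = 42.224°.
Angular width = |41.071° − 42.224°| = 1.153°.

1.15°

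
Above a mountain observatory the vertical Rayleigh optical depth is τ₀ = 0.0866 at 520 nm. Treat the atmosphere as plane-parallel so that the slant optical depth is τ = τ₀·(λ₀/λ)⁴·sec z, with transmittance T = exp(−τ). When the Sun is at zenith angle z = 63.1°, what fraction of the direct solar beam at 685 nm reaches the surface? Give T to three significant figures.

0.938

sec 63.1° = 2.2103.
τ = 0.0866 × (520/685)⁴ × 2.2103 = 0.0866 × 0.3321 × 2.2103 = 0.0636.
T = exp(−0.0636) = 0.9384.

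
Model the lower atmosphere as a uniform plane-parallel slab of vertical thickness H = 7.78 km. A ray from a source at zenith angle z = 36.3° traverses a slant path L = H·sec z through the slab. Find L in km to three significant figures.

sec z = 1/cos 36.3° = 1.2408.
L = 7.78 × 1.2408 = 9.653 km.

9.65 km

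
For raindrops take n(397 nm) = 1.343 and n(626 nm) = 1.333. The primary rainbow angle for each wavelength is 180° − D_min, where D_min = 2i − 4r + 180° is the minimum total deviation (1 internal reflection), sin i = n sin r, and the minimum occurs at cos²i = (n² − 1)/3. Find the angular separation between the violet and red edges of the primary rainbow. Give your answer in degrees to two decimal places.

At 397 nm (n = 1.343): cos²i = 0.26788 → i = 58.830°, r = 39.577°, D_min = 139.354°, rainbow angle = 40.646°.
At 626 nm (n = 1.333): cos²i = 0.25896 → i = 59.410°, r = 40.225°, D_min = 137.922°, rainbow angle = 42.078°.
Angular width = |40.646° − 42.078°| = 1.432°.

1.43°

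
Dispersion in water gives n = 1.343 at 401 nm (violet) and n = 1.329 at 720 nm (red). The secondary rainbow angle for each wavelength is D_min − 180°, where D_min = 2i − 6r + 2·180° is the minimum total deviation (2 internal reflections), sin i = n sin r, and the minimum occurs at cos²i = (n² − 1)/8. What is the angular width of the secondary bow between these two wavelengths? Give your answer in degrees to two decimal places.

At 401 nm (n = 1.343): cos²i = 0.10046 → i = 71.522°, r = 44.928°, D_min = 233.478°, rainbow angle = 53.478°.
At 720 nm (n = 1.329): cos²i = 0.09578 → i = 71.972°, r = 45.685°, D_min = 229.837°, rainbow angle = 49.837°.
Angular width = |53.478° − 49.837°| = 3.641°.

3.64°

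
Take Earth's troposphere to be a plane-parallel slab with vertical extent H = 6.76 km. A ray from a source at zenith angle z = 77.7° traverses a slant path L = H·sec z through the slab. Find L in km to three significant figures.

31.7 km

sec z = 1/cos 77.7° = 4.6942.
L = 6.76 × 4.6942 = 31.733 km.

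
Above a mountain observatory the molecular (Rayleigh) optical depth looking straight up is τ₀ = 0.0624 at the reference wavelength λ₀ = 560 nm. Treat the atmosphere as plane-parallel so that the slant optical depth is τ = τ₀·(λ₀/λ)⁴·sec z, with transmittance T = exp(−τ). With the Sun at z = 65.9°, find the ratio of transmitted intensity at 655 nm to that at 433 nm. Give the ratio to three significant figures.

Airmass: sec 65.9° = 2.4490.
τ(655 nm) = 0.0624 × (560/655)⁴ × 2.4490 = 0.0624 × 0.5343 × 2.4490 = 0.0817.
τ(433 nm) = 0.0624 × (560/433)⁴ × 2.4490 = 0.0624 × 2.7977 × 2.4490 = 0.4275.
T(655)/T(433) = exp(τ_B − τ_A) = exp(0.3459) = 1.4132.

1.41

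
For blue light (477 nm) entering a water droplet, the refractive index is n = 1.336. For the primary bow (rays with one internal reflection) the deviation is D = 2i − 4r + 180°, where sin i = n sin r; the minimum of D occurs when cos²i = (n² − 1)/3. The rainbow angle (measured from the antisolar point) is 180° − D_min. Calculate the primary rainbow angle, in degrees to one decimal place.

cos²i = (1.78490 − 1)/3 = 0.26163; i = arccos(0.51150) = 59.236°.
sin r = sin 59.236°/1.336 = 0.64318; r = 40.029°.
D_min = 2·59.236° − 4·40.029° + 180° = 138.356°.
Rainbow angle = 180° − D_min = 41.644°.

41.6°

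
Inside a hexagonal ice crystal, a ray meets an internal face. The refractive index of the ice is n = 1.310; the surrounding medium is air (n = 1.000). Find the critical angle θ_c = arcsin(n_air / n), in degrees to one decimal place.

sin θ_c = n_air / n = 1.000 / 1.310 = 0.7634.
θ_c = arcsin(0.7634) = 49.76°.

49.8°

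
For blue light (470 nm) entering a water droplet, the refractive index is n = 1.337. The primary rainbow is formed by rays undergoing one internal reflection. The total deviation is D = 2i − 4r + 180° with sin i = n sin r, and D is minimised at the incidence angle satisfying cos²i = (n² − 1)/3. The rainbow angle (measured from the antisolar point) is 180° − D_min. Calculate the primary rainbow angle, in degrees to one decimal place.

41.5°

cos²i = (1.78757 − 1)/3 = 0.26252; i = arccos(0.51237) = 59.178°.
sin r = sin 59.178°/1.337 = 0.64231; r = 39.964°.
D_min = 2·59.178° − 4·39.964° + 180° = 138.500°.
Rainbow angle = 180° − D_min = 41.500°.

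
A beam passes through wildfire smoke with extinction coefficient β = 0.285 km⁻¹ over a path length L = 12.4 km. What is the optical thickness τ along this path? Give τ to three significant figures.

3.53

τ = β·L = 0.285 × 12.4 = 3.5340.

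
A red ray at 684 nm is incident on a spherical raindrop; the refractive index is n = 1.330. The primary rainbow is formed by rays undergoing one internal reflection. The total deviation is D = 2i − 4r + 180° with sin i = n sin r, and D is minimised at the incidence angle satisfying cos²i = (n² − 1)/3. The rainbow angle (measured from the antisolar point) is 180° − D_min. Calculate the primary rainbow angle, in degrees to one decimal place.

cos²i = (1.76890 − 1)/3 = 0.25630; i = arccos(0.50626) = 59.585°.
sin r = sin 59.585°/1.330 = 0.64841; r = 40.422°.
D_min = 2·59.585° − 4·40.422° + 180° = 137.484°.
Rainbow angle = 180° − D_min = 42.516°.

42.5°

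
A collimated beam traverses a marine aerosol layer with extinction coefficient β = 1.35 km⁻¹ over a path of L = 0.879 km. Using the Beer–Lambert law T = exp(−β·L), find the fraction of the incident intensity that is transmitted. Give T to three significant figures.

0.305

τ = β·L = 1.35 × 0.879 = 1.1866.
T = exp(−1.1866) = 0.3052.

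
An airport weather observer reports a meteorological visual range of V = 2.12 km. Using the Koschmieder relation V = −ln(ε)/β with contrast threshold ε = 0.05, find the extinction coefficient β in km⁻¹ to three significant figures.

β = −ln(0.05) / V = 2.996 / 2.12 = 1.4131 km⁻¹.

1.41 km⁻¹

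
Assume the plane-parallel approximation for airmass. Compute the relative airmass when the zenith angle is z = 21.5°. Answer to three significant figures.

X = sec z = 1/cos 21.5° = 1/0.9304 = 1.0748.

1.07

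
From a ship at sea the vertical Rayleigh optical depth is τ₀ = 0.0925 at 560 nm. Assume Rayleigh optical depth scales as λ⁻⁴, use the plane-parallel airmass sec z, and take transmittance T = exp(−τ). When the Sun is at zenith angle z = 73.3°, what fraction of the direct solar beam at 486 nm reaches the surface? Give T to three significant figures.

0.567

sec 73.3° = 3.4799.
τ = 0.0925 × (560/486)⁴ × 3.4799 = 0.0925 × 1.7628 × 3.4799 = 0.5674.
T = exp(−0.5674) = 0.5670.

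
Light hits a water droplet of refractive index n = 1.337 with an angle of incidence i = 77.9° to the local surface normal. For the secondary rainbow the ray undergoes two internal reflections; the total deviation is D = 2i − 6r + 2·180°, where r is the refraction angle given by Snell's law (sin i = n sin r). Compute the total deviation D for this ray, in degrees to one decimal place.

233.8°

sin r = sin 77.9° / 1.337 = 0.9778/1.337 = 0.7313; r = 47.00°.
D = 2·77.9° − 6·47.00° + 2·180° = 155.80° − 281.99° + 360° = 233.81°.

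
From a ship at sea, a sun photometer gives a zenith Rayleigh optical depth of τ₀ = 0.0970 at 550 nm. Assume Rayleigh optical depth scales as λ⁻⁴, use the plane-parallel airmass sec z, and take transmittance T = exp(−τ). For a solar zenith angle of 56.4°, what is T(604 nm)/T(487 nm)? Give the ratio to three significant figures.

1.18

Airmass: sec 56.4° = 1.8070.
τ(604 nm) = 0.0970 × (550/604)⁴ × 1.8070 = 0.0970 × 0.6875 × 1.8070 = 0.1205.
τ(487 nm) = 0.0970 × (550/487)⁴ × 1.8070 = 0.0970 × 1.6268 × 1.8070 = 0.2852.
T(604)/T(487) = exp(τ_B − τ_A) = exp(0.1646) = 1.1790.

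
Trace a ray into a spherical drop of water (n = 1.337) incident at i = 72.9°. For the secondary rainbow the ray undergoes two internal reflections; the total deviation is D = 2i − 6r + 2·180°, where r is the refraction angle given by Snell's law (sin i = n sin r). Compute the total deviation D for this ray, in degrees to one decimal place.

sin r = sin 72.9° / 1.337 = 0.9558/1.337 = 0.7149; r = 45.63°.
D = 2·72.9° − 6·45.63° + 2·180° = 145.80° − 273.80° + 360° = 232.00°.

232.0°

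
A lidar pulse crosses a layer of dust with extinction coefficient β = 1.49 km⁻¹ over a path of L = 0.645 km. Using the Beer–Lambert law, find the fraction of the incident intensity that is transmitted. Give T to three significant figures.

τ = β·L = 1.49 × 0.645 = 0.9611.
T = exp(−0.9611) = 0.3825.

0.382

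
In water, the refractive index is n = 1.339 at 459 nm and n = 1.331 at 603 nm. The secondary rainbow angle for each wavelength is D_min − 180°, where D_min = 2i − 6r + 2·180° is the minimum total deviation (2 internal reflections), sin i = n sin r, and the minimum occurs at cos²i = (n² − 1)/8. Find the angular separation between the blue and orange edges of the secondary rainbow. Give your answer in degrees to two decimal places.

2.09°

At 459 nm (n = 1.339): cos²i = 0.09912 → i = 71.650°, r = 45.141°, D_min = 232.451°, rainbow angle = 52.451°.
At 603 nm (n = 1.331): cos²i = 0.09645 → i = 71.907°, r = 45.575°, D_min = 230.365°, rainbow angle = 50.365°.
Angular width = |52.451° − 50.365°| = 2.086°.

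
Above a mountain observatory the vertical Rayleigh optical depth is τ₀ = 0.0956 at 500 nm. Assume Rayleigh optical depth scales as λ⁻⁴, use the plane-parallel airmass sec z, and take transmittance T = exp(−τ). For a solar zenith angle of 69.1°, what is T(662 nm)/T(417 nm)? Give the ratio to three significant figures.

Airmass: sec 69.1° = 2.8032.
τ(662 nm) = 0.0956 × (500/662)⁴ × 2.8032 = 0.0956 × 0.3254 × 2.8032 = 0.0872.
τ(417 nm) = 0.0956 × (500/417)⁴ × 2.8032 = 0.0956 × 2.0670 × 2.8032 = 0.5539.
T(662)/T(417) = exp(τ_B − τ_A) = exp(0.4667) = 1.5947.

1.59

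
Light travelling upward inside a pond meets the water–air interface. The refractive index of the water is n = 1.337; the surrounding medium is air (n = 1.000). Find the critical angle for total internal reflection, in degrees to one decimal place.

sin θ_c = n_air / n = 1.000 / 1.337 = 0.7479.
θ_c = arcsin(0.7479) = 48.41°.

48.4°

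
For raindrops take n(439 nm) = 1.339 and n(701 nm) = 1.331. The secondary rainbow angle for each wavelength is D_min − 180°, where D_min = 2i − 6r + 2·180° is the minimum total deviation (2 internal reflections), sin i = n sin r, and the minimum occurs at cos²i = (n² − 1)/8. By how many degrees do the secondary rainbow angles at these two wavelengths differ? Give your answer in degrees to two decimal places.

At 439 nm (n = 1.339): cos²i = 0.09912 → i = 71.650°, r = 45.141°, D_min = 232.451°, rainbow angle = 52.451°.
At 701 nm (n = 1.331): cos²i = 0.09645 → i = 71.907°, r = 45.575°, D_min = 230.365°, rainbow angle = 50.365°.
Angular width = |52.451° − 50.365°| = 2.086°.

2.09°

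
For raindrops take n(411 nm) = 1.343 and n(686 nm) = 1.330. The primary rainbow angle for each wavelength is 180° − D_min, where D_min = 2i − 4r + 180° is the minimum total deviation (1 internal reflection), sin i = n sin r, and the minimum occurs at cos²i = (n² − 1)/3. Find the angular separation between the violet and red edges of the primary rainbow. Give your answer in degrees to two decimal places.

At 411 nm (n = 1.343): cos²i = 0.26788 → i = 58.830°, r = 39.577°, D_min = 139.354°, rainbow angle = 40.646°.
At 686 nm (n = 1.330): cos²i = 0.25630 → i = 59.585°, r = 40.422°, D_min = 137.484°, rainbow angle = 42.516°.
Angular width = |40.646° − 42.516°| = 1.871°.

1.87°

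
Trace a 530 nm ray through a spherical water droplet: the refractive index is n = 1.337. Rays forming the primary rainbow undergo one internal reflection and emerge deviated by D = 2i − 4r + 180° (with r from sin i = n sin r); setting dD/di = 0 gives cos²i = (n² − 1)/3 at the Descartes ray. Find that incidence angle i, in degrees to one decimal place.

cos²i = (1.337² − 1)/3 = (1.78757 − 1)/3 = 0.26252.
cos i = 0.51237, so i = 59.178°.

59.2°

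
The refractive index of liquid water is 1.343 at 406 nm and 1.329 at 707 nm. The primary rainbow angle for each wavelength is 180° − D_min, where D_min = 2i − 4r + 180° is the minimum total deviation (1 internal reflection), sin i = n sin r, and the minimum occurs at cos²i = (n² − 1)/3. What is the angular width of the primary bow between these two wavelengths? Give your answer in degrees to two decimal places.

At 406 nm (n = 1.343): cos²i = 0.26788 → i = 58.830°, r = 39.577°, D_min = 139.354°, rainbow angle = 40.646°.
At 707 nm (n = 1.329): cos²i = 0.25541 → i = 59.643°, r = 40.487°, D_min = 137.337°, rainbow angle = 42.663°.
Angular width = |40.646° − 42.663°| = 2.017°.

2.02°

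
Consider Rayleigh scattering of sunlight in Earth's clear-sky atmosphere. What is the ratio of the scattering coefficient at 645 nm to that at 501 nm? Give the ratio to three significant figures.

Rayleigh scattering ∝ λ⁻⁴, so the ratio of coefficients is the inverse fourth power of the wavelength ratio.
σ(645)/σ(501) = (501/645)⁴ = (0.7767)⁴ = 0.364.

0.364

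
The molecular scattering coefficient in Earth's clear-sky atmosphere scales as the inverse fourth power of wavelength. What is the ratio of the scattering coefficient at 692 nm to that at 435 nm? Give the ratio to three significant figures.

0.156

Rayleigh scattering ∝ λ⁻⁴, so the ratio of coefficients is the inverse fourth power of the wavelength ratio.
σ(692)/σ(435) = (435/692)⁴ = (0.6286)⁴ = 0.1561.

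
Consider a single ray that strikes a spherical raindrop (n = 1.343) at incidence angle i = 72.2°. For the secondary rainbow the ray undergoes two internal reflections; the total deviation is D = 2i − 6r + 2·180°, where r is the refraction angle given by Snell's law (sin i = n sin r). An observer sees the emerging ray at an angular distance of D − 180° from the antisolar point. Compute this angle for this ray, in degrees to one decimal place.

sin r = sin 72.2° / 1.343 = 0.9521/1.343 = 0.7090; r = 45.15°.
D = 2·72.2° − 6·45.15° + 2·180° = 144.40° − 270.90° + 360° = 233.50°.
Angle from antisolar point = D − 180° = 53.50°.

53.5°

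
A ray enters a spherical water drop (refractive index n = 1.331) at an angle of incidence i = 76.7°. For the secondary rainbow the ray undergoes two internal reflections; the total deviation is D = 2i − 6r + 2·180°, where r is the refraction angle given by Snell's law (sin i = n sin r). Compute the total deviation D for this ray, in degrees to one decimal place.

231.5°

sin r = sin 76.7° / 1.331 = 0.9732/1.331 = 0.7312; r = 46.98°.
D = 2·76.7° − 6·46.98° + 2·180° = 153.40° − 281.90° + 360° = 231.50°.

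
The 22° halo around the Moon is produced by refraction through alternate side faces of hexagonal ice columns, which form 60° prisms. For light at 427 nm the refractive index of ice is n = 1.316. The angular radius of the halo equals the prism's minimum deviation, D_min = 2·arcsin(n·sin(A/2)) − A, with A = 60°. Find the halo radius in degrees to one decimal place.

n·sin(A/2) = 1.316 × sin 30° = 1.316 × 0.5000 = 0.6580.
D_min = 2·arcsin(0.6580) − 60° = 2 × 41.148° − 60° = 22.295°.

22.3°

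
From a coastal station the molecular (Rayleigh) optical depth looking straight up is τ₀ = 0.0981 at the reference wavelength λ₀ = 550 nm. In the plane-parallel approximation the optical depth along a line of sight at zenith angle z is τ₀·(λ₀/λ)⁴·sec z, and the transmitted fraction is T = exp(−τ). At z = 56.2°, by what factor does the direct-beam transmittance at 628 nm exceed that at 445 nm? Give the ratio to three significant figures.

Airmass: sec 56.2° = 1.7976.
τ(628 nm) = 0.0981 × (550/628)⁴ × 1.7976 = 0.0981 × 0.5883 × 1.7976 = 0.1037.
τ(445 nm) = 0.0981 × (550/445)⁴ × 1.7976 = 0.0981 × 2.3335 × 1.7976 = 0.4115.
T(628)/T(445) = exp(τ_B − τ_A) = exp(0.3078) = 1.3604.

1.36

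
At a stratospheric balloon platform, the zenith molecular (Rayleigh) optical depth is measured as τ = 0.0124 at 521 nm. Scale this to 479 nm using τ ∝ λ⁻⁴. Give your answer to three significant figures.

0.0174

τ(479 nm) = τ(521 nm) × (521/479)⁴ = 0.0124 × (1.0877)⁴ = 0.0124 × 1.3996 = 0.0174.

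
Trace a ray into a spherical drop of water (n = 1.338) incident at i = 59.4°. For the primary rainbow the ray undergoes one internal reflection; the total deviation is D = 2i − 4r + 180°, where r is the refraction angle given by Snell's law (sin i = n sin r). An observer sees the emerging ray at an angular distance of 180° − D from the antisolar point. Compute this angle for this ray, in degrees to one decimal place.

41.4°

sin r = sin 59.4° / 1.338 = 0.8607/1.338 = 0.6433; r = 40.04°.
D = 2·59.4° − 4·40.04° + 180° = 118.80° − 160.15° + 180° = 138.65°.
Angle from antisolar point = 180° − D = 41.35°.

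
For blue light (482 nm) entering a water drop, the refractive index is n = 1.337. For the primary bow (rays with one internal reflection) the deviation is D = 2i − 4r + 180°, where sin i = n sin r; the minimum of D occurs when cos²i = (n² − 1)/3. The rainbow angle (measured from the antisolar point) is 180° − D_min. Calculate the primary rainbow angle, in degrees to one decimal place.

41.5°

cos²i = (1.78757 − 1)/3 = 0.26252; i = arccos(0.51237) = 59.178°.
sin r = sin 59.178°/1.337 = 0.64231; r = 39.964°.
D_min = 2·59.178° − 4·39.964° + 180° = 138.500°.
Rainbow angle = 180° − D_min = 41.500°.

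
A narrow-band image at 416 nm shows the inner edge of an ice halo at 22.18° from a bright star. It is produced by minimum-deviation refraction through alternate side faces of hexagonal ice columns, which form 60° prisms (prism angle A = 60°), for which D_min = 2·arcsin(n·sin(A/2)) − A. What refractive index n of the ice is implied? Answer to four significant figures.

1.314

Rearranging: n = sin((D_min + A)/2) / sin(A/2).
(D_min + A)/2 = (22.18° + 60°)/2 = 41.090°.
n = sin 41.090° / sin 30° = 0.6572 / 0.5000 = 1.3145.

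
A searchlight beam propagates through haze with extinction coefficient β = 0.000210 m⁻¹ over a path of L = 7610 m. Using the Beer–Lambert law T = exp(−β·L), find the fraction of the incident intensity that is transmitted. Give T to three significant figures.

τ = β·L = 0.000210 × 7610 = 1.5981.
T = exp(−1.5981) = 0.2023.

0.202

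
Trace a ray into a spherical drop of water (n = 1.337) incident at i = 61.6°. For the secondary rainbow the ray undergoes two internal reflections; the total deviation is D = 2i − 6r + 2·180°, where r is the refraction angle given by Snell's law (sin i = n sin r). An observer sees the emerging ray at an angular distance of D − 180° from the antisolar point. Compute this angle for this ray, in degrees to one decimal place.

sin r = sin 61.6° / 1.337 = 0.8796/1.337 = 0.6579; r = 41.14°.
D = 2·61.6° − 6·41.14° + 2·180° = 123.20° − 246.85° + 360° = 236.35°.
Angle from antisolar point = D − 180° = 56.35°.

56.3°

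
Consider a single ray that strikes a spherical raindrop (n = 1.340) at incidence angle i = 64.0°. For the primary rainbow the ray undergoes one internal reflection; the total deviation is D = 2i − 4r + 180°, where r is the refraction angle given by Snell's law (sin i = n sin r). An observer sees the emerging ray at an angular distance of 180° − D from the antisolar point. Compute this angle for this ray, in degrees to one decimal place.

sin r = sin 64.0° / 1.340 = 0.8988/1.340 = 0.6707; r = 42.12°.
D = 2·64.0° − 4·42.12° + 180° = 128.00° − 168.50° + 180° = 139.50°.
Angle from antisolar point = 180° − D = 40.50°.

40.5°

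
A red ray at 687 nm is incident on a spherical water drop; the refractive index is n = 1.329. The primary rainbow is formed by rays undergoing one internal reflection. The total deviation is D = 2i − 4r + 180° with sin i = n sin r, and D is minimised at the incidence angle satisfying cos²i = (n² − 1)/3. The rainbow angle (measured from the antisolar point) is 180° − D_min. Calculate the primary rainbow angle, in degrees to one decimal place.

cos²i = (1.76624 − 1)/3 = 0.25541; i = arccos(0.50538) = 59.643°.
sin r = sin 59.643°/1.329 = 0.64928; r = 40.487°.
D_min = 2·59.643° − 4·40.487° + 180° = 137.337°.
Rainbow angle = 180° − D_min = 42.663°.

42.7°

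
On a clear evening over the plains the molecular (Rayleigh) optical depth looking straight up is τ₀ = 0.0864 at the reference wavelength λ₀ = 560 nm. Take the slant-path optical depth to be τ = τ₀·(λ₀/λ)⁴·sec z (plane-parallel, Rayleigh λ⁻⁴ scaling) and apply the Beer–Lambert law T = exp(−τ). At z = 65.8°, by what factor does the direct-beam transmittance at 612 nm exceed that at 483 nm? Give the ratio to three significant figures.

Airmass: sec 65.8° = 2.4395.
τ(612 nm) = 0.0864 × (560/612)⁴ × 2.4395 = 0.0864 × 0.7010 × 2.4395 = 0.1478.
τ(483 nm) = 0.0864 × (560/483)⁴ × 2.4395 = 0.0864 × 1.8070 × 2.4395 = 0.3809.
T(612)/T(483) = exp(τ_B − τ_A) = exp(0.2331) = 1.2625.

1.26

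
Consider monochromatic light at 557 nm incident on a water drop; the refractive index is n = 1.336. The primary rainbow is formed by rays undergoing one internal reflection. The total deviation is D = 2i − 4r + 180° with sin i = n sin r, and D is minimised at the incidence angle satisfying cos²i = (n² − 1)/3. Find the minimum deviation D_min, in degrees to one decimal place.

cos²i = (1.78490 − 1)/3 = 0.26163; i = arccos(0.51150) = 59.236°.
sin r = sin 59.236°/1.336 = 0.64318; r = 40.029°.
D_min = 2·59.236° − 4·40.029° + 180° = 138.356°.

138.4°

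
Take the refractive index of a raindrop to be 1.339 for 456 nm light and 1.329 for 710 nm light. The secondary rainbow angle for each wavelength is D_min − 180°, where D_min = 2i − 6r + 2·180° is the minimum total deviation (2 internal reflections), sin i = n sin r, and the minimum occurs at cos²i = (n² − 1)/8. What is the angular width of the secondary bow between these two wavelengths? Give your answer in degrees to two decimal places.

At 456 nm (n = 1.339): cos²i = 0.09912 → i = 71.650°, r = 45.141°, D_min = 232.451°, rainbow angle = 52.451°.
At 710 nm (n = 1.329): cos²i = 0.09578 → i = 71.972°, r = 45.685°, D_min = 229.837°, rainbow angle = 49.837°.
Angular width = |52.451° − 49.837°| = 2.614°.

2.61°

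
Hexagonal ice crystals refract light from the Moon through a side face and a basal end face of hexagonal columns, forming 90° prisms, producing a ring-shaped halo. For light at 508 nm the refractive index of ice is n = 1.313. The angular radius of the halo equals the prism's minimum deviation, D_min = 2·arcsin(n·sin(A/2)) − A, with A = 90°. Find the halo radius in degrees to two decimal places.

n·sin(A/2) = 1.313 × sin 45° = 1.313 × 0.7071 = 0.9284.
D_min = 2·arcsin(0.9284) − 90° = 2 × 68.192° − 90° = 46.383°.

46.38°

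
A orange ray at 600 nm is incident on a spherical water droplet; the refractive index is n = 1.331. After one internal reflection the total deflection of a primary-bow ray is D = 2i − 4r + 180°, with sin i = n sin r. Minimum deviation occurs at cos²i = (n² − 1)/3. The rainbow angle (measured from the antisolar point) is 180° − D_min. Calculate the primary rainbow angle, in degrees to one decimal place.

42.4°

cos²i = (1.77156 − 1)/3 = 0.25719; i = arccos(0.50714) = 59.527°.
sin r = sin 59.527°/1.331 = 0.64753; r = 40.356°.
D_min = 2·59.527° − 4·40.356° + 180° = 137.630°.
Rainbow angle = 180° − D_min = 42.370°.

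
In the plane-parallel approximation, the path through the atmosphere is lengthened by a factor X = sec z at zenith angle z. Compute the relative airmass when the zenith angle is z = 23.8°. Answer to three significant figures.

1.09

X = sec z = 1/cos 23.8° = 1/0.9150 = 1.0929.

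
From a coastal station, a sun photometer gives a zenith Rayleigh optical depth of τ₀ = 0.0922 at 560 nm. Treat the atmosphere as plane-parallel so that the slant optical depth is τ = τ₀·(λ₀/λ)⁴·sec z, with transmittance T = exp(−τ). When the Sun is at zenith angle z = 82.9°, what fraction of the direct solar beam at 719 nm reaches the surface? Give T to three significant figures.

0.760

sec 82.9° = 8.0905.
τ = 0.0922 × (560/719)⁴ × 8.0905 = 0.0922 × 0.3680 × 8.0905 = 0.2745.
T = exp(−0.2745) = 0.7600.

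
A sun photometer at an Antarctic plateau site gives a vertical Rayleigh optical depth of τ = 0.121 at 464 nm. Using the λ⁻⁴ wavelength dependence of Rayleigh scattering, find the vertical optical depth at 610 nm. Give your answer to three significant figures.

τ(610 nm) = τ(464 nm) × (464/610)⁴ = 0.121 × (0.7607)⁴ = 0.121 × 0.3348 = 0.0405.

0.0405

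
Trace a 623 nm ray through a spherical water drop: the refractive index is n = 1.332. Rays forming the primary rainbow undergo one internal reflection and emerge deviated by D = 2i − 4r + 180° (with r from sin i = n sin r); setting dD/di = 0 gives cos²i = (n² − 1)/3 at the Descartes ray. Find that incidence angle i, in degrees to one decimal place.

cos²i = (1.332² − 1)/3 = (1.77422 − 1)/3 = 0.25807.
cos i = 0.50801, so i = 59.469°.

59.5°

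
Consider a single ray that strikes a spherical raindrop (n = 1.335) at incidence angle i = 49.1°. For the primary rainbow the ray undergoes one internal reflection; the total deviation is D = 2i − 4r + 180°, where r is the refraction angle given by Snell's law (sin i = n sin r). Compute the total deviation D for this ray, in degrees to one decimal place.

140.3°

sin r = sin 49.1° / 1.335 = 0.7559/1.335 = 0.5662; r = 34.48°.
D = 2·49.1° − 4·34.48° + 180° = 98.20° − 137.94° + 180° = 140.26°.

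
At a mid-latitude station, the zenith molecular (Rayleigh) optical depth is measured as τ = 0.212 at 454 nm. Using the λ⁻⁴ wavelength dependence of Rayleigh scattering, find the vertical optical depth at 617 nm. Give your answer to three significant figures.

0.0621

τ(617 nm) = τ(454 nm) × (454/617)⁴ = 0.212 × (0.7358)⁴ = 0.212 × 0.2931 = 0.0621.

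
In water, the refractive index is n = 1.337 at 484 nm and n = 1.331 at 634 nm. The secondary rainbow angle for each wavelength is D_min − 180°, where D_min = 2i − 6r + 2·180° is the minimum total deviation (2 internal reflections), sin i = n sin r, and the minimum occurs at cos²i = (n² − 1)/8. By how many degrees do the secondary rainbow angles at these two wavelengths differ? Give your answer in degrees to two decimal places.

1.57°

At 484 nm (n = 1.337): cos²i = 0.09845 → i = 71.714°, r = 45.249°, D_min = 231.934°, rainbow angle = 51.934°.
At 634 nm (n = 1.331): cos²i = 0.09645 → i = 71.907°, r = 45.575°, D_min = 230.365°, rainbow angle = 50.365°.
Angular width = |51.934° − 50.365°| = 1.569°.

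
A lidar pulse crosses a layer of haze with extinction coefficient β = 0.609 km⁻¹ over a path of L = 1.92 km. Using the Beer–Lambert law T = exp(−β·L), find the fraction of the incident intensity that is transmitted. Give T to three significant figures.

τ = β·L = 0.609 × 1.92 = 1.1693.
T = exp(−1.1693) = 0.3106.

0.311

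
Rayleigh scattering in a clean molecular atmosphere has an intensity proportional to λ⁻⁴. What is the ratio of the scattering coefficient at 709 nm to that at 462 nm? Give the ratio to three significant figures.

Rayleigh scattering ∝ λ⁻⁴, so the ratio of coefficients is the inverse fourth power of the wavelength ratio.
σ(709)/σ(462) = (462/709)⁴ = (0.6516)⁴ = 0.1803.

0.180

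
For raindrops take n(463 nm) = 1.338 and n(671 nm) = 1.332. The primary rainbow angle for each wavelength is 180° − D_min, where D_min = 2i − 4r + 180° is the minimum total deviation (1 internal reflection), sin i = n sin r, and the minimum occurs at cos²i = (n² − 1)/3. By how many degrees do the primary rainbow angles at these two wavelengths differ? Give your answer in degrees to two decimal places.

0.87°

At 463 nm (n = 1.338): cos²i = 0.26341 → i = 59.120°, r = 39.899°, D_min = 138.643°, rainbow angle = 41.357°.
At 671 nm (n = 1.332): cos²i = 0.25807 → i = 59.469°, r = 40.290°, D_min = 137.776°, rainbow angle = 42.224°.
Angular width = |41.357° − 42.224°| = 0.867°.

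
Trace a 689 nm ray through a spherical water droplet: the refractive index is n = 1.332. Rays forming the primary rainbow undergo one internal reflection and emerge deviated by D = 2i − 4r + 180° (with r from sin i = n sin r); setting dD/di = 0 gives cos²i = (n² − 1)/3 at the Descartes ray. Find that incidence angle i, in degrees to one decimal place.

cos²i = (1.332² − 1)/3 = (1.77422 − 1)/3 = 0.25807.
cos i = 0.50801, so i = 59.469°.

59.5°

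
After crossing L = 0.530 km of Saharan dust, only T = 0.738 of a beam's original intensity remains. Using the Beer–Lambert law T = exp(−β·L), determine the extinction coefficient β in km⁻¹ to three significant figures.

0.573 km⁻¹

Beer–Lambert: T = exp(−βL) ⇒ β = −ln(T)/L = −ln(0.738)/0.530 = 0.3038/0.530 = 0.5732 km⁻¹.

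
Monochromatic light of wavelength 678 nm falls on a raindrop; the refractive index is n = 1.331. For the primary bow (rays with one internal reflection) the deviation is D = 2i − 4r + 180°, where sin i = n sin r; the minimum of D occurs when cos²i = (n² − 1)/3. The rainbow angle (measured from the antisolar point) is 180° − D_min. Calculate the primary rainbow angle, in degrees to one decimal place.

42.4°

cos²i = (1.77156 − 1)/3 = 0.25719; i = arccos(0.50714) = 59.527°.
sin r = sin 59.527°/1.331 = 0.64753; r = 40.356°.
D_min = 2·59.527° − 4·40.356° + 180° = 137.630°.
Rainbow angle = 180° − D_min = 42.370°.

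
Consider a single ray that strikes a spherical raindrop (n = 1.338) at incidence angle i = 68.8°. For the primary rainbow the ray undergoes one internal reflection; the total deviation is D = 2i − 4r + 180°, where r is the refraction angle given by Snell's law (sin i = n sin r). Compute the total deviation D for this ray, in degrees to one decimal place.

140.9°

sin r = sin 68.8° / 1.338 = 0.9323/1.338 = 0.6968; r = 44.17°.
D = 2·68.8° − 4·44.17° + 180° = 137.60° − 176.68° + 180° = 140.92°.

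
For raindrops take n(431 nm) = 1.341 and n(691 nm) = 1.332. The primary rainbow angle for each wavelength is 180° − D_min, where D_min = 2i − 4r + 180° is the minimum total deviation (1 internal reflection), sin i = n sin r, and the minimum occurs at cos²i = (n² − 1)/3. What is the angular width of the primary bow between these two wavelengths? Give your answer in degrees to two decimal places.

1.29°

At 431 nm (n = 1.341): cos²i = 0.26609 → i = 58.946°, r = 39.705°, D_min = 139.071°, rainbow angle = 40.929°.
At 691 nm (n = 1.332): cos²i = 0.25807 → i = 59.469°, r = 40.290°, D_min = 137.776°, rainbow angle = 42.224°.
Angular width = |40.929° − 42.224°| = 1.295°.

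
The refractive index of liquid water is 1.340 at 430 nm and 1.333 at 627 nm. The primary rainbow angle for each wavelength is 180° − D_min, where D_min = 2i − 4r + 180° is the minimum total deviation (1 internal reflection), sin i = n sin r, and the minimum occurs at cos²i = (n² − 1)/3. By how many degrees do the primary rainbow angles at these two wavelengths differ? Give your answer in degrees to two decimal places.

At 430 nm (n = 1.340): cos²i = 0.26520 → i = 59.004°, r = 39.770°, D_min = 138.929°, rainbow angle = 41.071°.
At 627 nm (n = 1.333): cos²i = 0.25896 → i = 59.410°, r = 40.225°, D_min = 137.922°, rainbow angle = 42.078°.
Angular width = |41.071° − 42.078°| = 1.007°.

1.01°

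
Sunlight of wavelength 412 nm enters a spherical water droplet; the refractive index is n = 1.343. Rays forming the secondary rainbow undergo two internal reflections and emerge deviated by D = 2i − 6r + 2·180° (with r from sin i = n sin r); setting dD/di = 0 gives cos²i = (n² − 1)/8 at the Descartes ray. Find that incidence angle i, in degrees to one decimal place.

71.5°

cos²i = (1.343² − 1)/8 = (1.80365 − 1)/8 = 0.10046.
cos i = 0.31695, so i = 71.522°.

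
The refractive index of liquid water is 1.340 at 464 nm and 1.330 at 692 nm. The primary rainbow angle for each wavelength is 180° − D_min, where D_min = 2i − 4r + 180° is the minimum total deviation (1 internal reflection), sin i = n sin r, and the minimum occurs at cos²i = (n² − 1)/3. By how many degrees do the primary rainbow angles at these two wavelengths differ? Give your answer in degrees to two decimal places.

1.45°

At 464 nm (n = 1.340): cos²i = 0.26520 → i = 59.004°, r = 39.770°, D_min = 138.929°, rainbow angle = 41.071°.
At 692 nm (n = 1.330): cos²i = 0.25630 → i = 59.585°, r = 40.422°, D_min = 137.484°, rainbow angle = 42.516°.
Angular width = |41.071° − 42.516°| = 1.445°.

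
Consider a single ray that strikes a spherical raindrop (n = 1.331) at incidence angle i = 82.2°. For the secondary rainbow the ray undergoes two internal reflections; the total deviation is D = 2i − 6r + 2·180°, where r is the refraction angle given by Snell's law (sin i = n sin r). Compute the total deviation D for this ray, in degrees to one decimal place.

235.8°

sin r = sin 82.2° / 1.331 = 0.9907/1.331 = 0.7444; r = 48.10°.
D = 2·82.2° − 6·48.10° + 2·180° = 164.40° − 288.63° + 360° = 235.77°.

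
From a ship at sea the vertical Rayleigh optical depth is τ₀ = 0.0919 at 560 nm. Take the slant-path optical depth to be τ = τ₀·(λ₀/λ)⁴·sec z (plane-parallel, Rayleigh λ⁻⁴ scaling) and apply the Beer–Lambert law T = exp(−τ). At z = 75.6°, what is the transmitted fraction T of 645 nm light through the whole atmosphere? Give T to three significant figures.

sec 75.6° = 4.0211.
τ = 0.0919 × (560/645)⁴ × 4.0211 = 0.0919 × 0.5682 × 4.0211 = 0.2100.
T = exp(−0.2100) = 0.8106.

0.811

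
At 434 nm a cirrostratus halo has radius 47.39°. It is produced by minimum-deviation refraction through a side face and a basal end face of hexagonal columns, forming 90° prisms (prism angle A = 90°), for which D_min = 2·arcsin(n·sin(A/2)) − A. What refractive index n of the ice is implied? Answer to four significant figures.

1.318

Rearranging: n = sin((D_min + A)/2) / sin(A/2).
(D_min + A)/2 = (47.39° + 90°)/2 = 68.695°.
n = sin 68.695° / sin 45° = 0.9317 / 0.7071 = 1.3176.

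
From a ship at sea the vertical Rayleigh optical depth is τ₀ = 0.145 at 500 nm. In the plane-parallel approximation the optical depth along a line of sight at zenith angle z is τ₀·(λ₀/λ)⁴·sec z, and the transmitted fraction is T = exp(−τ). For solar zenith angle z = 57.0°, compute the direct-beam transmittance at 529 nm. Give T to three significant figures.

0.809

sec 57.0° = 1.8361.
τ = 0.145 × (500/529)⁴ × 1.8361 = 0.145 × 0.7981 × 1.8361 = 0.2125.
T = exp(−0.2125) = 0.8086.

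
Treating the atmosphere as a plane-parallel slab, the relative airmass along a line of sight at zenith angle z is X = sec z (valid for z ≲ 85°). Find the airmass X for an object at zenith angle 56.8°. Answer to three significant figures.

X = sec z = 1/cos 56.8° = 1/0.5476 = 1.8263.

1.83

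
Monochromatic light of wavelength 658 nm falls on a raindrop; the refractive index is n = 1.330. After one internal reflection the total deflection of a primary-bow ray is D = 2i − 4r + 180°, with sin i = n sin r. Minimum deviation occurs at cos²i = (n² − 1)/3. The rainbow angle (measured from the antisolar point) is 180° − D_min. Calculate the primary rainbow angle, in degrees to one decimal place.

cos²i = (1.76890 − 1)/3 = 0.25630; i = arccos(0.50626) = 59.585°.
sin r = sin 59.585°/1.330 = 0.64841; r = 40.422°.
D_min = 2·59.585° − 4·40.422° + 180° = 137.484°.
Rainbow angle = 180° − D_min = 42.516°.

42.5°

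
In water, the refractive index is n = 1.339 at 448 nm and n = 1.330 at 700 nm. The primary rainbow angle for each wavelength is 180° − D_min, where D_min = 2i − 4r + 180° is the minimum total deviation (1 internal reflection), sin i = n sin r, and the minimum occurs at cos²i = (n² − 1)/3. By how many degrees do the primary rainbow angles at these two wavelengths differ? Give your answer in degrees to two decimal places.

At 448 nm (n = 1.339): cos²i = 0.26431 → i = 59.062°, r = 39.834°, D_min = 138.786°, rainbow angle = 41.214°.
At 700 nm (n = 1.330): cos²i = 0.25630 → i = 59.585°, r = 40.422°, D_min = 137.484°, rainbow angle = 42.516°.
Angular width = |41.214° − 42.516°| = 1.303°.

1.30°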